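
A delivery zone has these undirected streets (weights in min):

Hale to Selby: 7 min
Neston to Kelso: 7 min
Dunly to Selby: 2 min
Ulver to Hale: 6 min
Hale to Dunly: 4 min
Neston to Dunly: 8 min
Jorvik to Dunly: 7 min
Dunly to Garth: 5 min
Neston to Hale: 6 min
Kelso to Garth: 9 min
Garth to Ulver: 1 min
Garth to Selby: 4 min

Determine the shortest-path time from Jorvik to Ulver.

13 min

Compare a few routes:
Jorvik–Dunly–Selby–Hale–Ulver: 7+2+7+6 = 22
Jorvik–Dunly–Hale–Ulver: 7+4+6 = 17
Jorvik–Dunly–Garth–Ulver: 7+5+1 = 13
Jorvik–Dunly–Selby–Garth–Ulver: 7+2+4+1 = 14
Cheapest is Jorvik–Dunly–Garth–Ulver at 13 min.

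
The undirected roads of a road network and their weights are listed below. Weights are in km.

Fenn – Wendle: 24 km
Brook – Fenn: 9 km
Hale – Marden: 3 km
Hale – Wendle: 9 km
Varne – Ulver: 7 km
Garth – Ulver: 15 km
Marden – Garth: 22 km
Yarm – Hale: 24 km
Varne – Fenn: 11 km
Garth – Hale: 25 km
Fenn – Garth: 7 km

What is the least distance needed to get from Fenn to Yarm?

Running Dijkstra from Fenn:
Fenn: 0
Garth: 7  (via Fenn)
Brook: 9  (via Fenn)
Varne: 11  (via Fenn)
Ulver: 18  (via Varne)
Wendle: 24  (via Fenn)
Marden: 29  (via Garth)
Hale: 32  (via Garth)
Yarm: 56  (via Hale)
Shortest route: Fenn–Garth–Hale–Yarm = 56 km.

56 km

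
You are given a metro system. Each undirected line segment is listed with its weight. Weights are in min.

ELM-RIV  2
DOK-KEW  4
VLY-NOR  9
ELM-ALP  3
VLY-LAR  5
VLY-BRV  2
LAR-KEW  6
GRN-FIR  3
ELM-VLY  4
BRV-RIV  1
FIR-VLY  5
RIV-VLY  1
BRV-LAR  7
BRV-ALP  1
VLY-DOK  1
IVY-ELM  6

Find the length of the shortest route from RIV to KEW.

6 min

Compare a few routes:
RIV → VLY → DOK → KEW: 1+1+4 = 6
RIV → ELM → VLY → DOK → KEW: 2+4+1+4 = 11
RIV → BRV → VLY → DOK → KEW: 1+2+1+4 = 8
Cheapest is RIV → VLY → DOK → KEW at 6 min.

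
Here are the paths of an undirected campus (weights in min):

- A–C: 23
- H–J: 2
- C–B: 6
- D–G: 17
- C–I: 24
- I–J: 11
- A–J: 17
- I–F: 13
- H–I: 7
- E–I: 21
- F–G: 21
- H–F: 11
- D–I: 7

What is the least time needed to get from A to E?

Compare a few routes:
A → J → I → E: 17+11+21 = 49
A → J → H → I → E: 17+2+7+21 = 47
A → J → H → F → I → E: 17+2+11+13+21 = 64
Cheapest is A → J → H → I → E at 47 min.

47 min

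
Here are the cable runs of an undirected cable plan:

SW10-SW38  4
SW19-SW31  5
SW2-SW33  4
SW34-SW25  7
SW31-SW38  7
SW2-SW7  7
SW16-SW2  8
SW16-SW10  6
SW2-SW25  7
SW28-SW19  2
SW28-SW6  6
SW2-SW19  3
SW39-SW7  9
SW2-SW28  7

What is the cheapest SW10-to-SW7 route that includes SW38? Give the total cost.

26

Best SW10 to SW38: SW10–SW38 costing 4
Best SW38 to SW7: SW38–SW31–SW19–SW2–SW7 costing 22
Total via SW38: 4 + 22 = 26.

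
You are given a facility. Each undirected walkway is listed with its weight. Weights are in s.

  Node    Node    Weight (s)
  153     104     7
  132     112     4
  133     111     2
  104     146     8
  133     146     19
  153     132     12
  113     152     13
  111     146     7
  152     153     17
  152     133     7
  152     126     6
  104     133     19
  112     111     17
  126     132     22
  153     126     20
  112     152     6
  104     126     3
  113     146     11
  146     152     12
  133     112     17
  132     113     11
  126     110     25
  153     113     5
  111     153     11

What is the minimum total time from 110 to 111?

40 s

Compare a few routes:
110 → 126 → 104 → 133 → 111: 25+3+19+2 = 49
110 → 126 → 104 → 146 → 111: 25+3+8+7 = 43
110 → 126 → 152 → 133 → 111: 25+6+7+2 = 40
110 → 126 → 104 → 153 → 111: 25+3+7+11 = 46
Cheapest is 110 → 126 → 152 → 133 → 111 at 40 s.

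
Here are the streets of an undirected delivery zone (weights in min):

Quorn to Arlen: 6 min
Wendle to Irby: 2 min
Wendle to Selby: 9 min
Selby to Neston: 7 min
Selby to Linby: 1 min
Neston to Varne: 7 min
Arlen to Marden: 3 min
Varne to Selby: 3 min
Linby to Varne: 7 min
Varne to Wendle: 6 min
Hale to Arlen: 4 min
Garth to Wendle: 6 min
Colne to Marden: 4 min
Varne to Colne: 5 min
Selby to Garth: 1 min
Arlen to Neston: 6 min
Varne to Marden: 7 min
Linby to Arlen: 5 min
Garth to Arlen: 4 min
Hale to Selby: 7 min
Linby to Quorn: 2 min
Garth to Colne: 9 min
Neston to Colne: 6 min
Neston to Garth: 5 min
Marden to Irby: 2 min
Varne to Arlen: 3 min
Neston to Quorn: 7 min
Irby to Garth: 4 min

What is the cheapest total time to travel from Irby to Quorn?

Shortest distances from Irby:
Irby: 0
Wendle: 2  (via Irby)
Marden: 2  (via Irby)
Garth: 4  (via Irby)
Arlen: 5  (via Marden)
Selby: 5  (via Garth)
Linby: 6  (via Selby)
Colne: 6  (via Marden)
Varne: 8  (via Wendle)
Quorn: 8  (via Linby)
Shortest route: Irby–Garth–Selby–Linby–Quorn = 8 min.

8 min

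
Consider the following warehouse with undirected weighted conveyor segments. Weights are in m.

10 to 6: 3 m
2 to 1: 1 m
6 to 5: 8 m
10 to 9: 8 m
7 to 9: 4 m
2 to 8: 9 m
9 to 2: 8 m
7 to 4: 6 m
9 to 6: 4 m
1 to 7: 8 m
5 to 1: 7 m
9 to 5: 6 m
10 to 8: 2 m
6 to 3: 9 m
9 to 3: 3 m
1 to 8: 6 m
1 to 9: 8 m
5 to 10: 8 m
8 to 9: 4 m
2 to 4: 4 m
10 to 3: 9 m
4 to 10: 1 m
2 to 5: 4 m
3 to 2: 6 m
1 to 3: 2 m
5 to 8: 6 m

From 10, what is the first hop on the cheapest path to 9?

Candidate routes:
10 → 6 → 9: 3+4 = 7
10 → 8 → 9: 2+4 = 6
The minimum is 6 m via 10 → 8 → 9.
So from 10 the first move is to 8.

8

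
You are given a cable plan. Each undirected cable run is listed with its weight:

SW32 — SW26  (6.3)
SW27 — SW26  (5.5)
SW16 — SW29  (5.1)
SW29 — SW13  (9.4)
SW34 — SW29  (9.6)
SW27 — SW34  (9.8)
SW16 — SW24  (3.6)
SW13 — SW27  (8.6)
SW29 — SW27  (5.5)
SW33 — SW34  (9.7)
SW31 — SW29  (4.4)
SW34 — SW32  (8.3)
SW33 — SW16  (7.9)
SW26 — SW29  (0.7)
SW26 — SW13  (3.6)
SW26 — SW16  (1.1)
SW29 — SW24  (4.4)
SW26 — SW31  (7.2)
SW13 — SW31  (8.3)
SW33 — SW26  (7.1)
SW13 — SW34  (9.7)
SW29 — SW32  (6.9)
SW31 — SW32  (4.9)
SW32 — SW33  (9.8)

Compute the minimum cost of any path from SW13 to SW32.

9.9

Shortest distances from SW13:
SW13: 0
SW26: 3.6  (via SW13)
SW29: 4.3  (via SW26)
SW16: 4.7  (via SW26)
SW31: 8.3  (via SW13)
SW24: 8.3  (via SW16)
SW27: 8.6  (via SW13)
SW34: 9.7  (via SW13)
SW32: 9.9  (via SW26)
Shortest route: SW13–SW26–SW32 = 9.9.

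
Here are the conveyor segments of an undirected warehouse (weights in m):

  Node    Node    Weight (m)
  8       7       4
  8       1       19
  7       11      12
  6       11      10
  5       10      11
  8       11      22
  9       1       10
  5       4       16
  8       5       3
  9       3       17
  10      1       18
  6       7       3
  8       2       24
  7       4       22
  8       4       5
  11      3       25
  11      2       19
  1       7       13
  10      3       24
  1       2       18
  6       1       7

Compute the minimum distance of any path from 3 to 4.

Compare a few routes:
3–11–6–7–8–4: 25+10+3+4+5 = 47
3–9–1–6–7–8–4: 17+10+7+3+4+5 = 46
3–11–7–8–4: 25+12+4+5 = 46
3–10–5–8–4: 24+11+3+5 = 43
Cheapest is 3–10–5–8–4 at 43 m.

43 m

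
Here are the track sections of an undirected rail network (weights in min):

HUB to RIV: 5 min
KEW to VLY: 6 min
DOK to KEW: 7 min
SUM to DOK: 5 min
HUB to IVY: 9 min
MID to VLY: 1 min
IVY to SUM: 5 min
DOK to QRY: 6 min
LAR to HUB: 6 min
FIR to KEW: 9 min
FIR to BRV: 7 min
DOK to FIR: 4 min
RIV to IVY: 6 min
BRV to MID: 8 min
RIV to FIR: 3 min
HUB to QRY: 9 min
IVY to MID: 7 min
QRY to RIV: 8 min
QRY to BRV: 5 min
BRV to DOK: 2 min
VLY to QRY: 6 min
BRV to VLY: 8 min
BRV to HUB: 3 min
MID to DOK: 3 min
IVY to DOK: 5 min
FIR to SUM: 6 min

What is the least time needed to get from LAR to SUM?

16 min

Compare a few routes:
LAR - HUB - BRV - DOK - SUM: 6+3+2+5 = 16
LAR - HUB - BRV - DOK - FIR - SUM: 6+3+2+4+6 = 21
LAR - HUB - IVY - SUM: 6+9+5 = 20
LAR - HUB - RIV - FIR - SUM: 6+5+3+6 = 20
Cheapest is LAR - HUB - BRV - DOK - SUM at 16 min.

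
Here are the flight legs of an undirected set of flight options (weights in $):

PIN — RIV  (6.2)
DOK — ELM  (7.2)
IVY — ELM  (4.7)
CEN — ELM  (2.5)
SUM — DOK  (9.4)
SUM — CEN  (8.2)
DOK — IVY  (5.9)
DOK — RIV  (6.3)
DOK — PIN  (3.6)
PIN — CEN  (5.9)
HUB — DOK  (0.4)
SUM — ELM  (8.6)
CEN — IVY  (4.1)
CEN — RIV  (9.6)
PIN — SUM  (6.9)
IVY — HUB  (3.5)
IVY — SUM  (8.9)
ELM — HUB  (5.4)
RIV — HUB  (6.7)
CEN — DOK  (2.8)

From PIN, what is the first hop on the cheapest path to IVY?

Candidate routes:
PIN - DOK - HUB - IVY: 3.6+0.4+3.5 = 7.5
PIN - DOK - IVY: 3.6+5.9 = 9.5
The minimum is $7.5 via PIN - DOK - HUB - IVY.
So from PIN the first move is to DOK.

DOK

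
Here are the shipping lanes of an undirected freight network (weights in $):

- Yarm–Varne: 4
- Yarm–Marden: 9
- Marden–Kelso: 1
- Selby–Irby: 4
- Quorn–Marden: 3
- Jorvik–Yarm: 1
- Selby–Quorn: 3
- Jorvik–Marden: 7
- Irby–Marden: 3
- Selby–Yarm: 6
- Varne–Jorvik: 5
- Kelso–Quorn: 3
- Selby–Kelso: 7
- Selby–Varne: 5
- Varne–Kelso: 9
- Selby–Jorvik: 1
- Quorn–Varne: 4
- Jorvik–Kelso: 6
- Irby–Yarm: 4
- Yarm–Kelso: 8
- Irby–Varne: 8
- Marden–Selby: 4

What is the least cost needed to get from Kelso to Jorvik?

Candidate routes:
Kelso–Jorvik: 6 = 6
Kelso–Marden–Quorn–Selby–Jorvik: 1+3+3+1 = 8
Kelso–Selby–Jorvik: 7+1 = 8
Kelso–Quorn–Selby–Jorvik: 3+3+1 = 7
The minimum is $6 via Kelso–Jorvik.

$6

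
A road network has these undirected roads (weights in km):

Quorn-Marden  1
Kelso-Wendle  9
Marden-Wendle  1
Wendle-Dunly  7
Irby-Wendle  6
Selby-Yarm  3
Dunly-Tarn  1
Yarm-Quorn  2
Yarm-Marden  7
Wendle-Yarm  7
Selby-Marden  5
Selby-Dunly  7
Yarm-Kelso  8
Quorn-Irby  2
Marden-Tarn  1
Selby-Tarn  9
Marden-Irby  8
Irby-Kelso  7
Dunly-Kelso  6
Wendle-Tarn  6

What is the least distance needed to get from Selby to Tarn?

6 km

Enumerating some paths:
Selby - Dunly - Tarn: 7+1 = 8
Selby - Marden - Tarn: 5+1 = 6
Selby - Yarm - Quorn - Marden - Tarn: 3+2+1+1 = 7
Selby - Tarn: 9 = 9
Cheapest is Selby - Marden - Tarn at 6 km.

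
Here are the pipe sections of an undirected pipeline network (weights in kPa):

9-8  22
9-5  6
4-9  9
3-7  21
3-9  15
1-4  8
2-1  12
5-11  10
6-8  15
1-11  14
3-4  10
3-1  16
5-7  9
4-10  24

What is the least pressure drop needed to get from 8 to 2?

51 kPa

Settle nodes by increasing distance from 8:
8: 0
6: 15  (via 8)
9: 22  (via 8)
5: 28  (via 9)
4: 31  (via 9)
3: 37  (via 9)
7: 37  (via 5)
11: 38  (via 5)
1: 39  (via 4)
2: 51  (via 1)
Shortest route: 8 → 9 → 4 → 1 → 2 = 51 kPa.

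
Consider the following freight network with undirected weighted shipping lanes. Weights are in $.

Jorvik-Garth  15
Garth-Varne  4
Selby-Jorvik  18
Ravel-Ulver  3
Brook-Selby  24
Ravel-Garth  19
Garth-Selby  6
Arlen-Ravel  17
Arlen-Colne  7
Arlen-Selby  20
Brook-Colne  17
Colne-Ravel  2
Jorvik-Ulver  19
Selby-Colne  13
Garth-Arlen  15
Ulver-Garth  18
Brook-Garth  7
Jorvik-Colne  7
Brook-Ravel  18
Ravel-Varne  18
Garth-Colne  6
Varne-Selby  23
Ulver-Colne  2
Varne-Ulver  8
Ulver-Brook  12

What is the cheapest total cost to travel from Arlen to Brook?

Running Dijkstra from Arlen:
Arlen: 0
Colne: 7  (via Arlen)
Ulver: 9  (via Colne)
Ravel: 9  (via Colne)
Garth: 13  (via Colne)
Jorvik: 14  (via Colne)
Varne: 17  (via Ulver)
Selby: 19  (via Garth)
Brook: 20  (via Garth)
Shortest route: Arlen → Colne → Garth → Brook = $20.

$20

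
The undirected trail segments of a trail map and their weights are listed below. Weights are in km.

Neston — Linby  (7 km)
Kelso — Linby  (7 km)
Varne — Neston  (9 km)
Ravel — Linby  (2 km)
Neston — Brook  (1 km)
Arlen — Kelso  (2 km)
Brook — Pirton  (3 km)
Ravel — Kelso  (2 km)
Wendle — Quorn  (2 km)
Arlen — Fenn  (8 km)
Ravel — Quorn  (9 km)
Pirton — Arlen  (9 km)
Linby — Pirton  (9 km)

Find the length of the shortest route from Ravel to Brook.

Running Dijkstra from Ravel:
Ravel: 0
Linby: 2  (via Ravel)
Kelso: 2  (via Ravel)
Arlen: 4  (via Kelso)
Neston: 9  (via Linby)
Quorn: 9  (via Ravel)
Brook: 10  (via Neston)
Shortest route: Ravel → Linby → Neston → Brook = 10 km.

10 km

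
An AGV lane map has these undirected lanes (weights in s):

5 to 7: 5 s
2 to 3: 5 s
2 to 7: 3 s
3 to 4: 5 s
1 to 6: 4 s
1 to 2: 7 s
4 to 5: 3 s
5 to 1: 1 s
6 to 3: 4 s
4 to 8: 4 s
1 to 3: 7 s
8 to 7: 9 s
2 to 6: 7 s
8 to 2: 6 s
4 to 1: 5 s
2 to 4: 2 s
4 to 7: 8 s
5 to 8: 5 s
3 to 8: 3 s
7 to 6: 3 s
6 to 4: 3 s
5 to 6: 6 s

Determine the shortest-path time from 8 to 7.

Settle nodes by increasing distance from 8:
8: 0
3: 3  (via 8)
4: 4  (via 8)
5: 5  (via 8)
1: 6  (via 5)
2: 6  (via 8)
6: 7  (via 3)
7: 9  (via 8)
Shortest route: 8–7 = 9 s.

9 s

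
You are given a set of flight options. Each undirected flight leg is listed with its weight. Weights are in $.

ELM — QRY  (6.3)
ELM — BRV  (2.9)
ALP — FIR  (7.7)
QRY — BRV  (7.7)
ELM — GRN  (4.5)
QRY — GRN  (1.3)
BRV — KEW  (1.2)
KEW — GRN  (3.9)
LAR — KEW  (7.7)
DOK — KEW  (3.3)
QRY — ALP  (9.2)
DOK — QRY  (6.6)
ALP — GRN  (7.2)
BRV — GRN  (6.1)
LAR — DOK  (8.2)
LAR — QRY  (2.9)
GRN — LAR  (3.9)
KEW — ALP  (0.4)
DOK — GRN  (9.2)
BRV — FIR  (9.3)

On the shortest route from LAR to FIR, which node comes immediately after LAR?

KEW

Compare a few routes:
LAR - KEW - ALP - FIR: 7.7+0.4+7.7 = 15.8
LAR - GRN - KEW - ALP - FIR: 3.9+3.9+0.4+7.7 = 15.9
Cheapest is LAR - KEW - ALP - FIR at $15.8.
So from LAR the first move is to KEW.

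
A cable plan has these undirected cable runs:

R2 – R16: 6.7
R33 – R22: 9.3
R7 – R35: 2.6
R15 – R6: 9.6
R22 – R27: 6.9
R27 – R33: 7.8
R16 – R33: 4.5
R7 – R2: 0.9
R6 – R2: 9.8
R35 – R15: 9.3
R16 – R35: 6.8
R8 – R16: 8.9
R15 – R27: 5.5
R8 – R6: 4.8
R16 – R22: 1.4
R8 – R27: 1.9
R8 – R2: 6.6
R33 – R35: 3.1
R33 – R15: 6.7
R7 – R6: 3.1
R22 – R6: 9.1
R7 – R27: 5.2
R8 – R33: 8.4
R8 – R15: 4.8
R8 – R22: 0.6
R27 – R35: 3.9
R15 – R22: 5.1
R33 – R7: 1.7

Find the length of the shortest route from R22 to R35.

6.4

Compare a few routes:
R22 - R16 - R35: 1.4+6.8 = 8.2
R22 - R16 - R33 - R7 - R35: 1.4+4.5+1.7+2.6 = 10.2
R22 - R16 - R33 - R35: 1.4+4.5+3.1 = 9
R22 - R8 - R27 - R35: 0.6+1.9+3.9 = 6.4
Cheapest is R22 - R8 - R27 - R35 at 6.4.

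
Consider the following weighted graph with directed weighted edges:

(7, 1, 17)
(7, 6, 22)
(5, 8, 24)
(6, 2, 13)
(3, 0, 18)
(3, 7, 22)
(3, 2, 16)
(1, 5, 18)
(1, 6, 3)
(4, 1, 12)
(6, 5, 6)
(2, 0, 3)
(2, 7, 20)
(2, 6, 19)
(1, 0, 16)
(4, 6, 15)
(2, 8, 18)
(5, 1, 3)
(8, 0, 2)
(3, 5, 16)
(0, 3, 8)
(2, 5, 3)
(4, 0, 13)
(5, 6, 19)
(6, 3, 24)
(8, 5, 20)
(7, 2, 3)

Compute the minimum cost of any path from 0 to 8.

42

Candidate routes:
0–3–2–5–8: 8+16+3+24 = 51
0–3–2–8: 8+16+18 = 42
0–3–5–8: 8+16+24 = 48
The minimum is 42 via 0–3–2–8.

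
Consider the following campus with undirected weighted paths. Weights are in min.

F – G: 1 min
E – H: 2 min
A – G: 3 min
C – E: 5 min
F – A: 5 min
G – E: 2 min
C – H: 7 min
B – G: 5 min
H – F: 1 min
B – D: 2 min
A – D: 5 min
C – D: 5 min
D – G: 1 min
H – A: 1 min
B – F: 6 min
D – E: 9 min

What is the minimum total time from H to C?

Shortest distances from H:
H: 0
A: 1  (via H)
F: 1  (via H)
E: 2  (via H)
G: 2  (via F)
D: 3  (via G)
B: 5  (via D)
C: 7  (via H)
Shortest route: H–C = 7 min.

7 min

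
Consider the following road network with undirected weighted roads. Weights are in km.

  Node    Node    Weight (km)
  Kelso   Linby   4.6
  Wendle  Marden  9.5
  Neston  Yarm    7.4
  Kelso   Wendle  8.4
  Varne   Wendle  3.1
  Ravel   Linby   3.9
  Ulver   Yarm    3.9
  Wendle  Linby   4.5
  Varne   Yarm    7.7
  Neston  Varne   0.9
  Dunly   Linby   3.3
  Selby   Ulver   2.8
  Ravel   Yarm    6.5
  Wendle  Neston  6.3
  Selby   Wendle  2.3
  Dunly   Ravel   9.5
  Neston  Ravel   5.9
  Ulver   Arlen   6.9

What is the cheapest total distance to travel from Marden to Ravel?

Enumerating some paths:
Marden–Wendle–Linby–Ravel: 9.5+4.5+3.9 = 17.9
Marden–Wendle–Varne–Neston–Ravel: 9.5+3.1+0.9+5.9 = 19.4
Marden–Wendle–Neston–Ravel: 9.5+6.3+5.9 = 21.7
The minimum is 17.9 km via Marden–Wendle–Linby–Ravel.

17.9 km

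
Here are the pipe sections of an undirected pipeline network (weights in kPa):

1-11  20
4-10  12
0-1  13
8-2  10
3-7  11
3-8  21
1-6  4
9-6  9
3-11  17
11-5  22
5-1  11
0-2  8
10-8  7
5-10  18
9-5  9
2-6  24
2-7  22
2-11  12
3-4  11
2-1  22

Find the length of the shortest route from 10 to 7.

34 kPa

Candidate routes:
10 → 8 → 2 → 7: 7+10+22 = 39
10 → 4 → 3 → 7: 12+11+11 = 34
10 → 8 → 3 → 7: 7+21+11 = 39
10 → 8 → 2 → 11 → 3 → 7: 7+10+12+17+11 = 57
Cheapest is 10 → 4 → 3 → 7 at 34 kPa.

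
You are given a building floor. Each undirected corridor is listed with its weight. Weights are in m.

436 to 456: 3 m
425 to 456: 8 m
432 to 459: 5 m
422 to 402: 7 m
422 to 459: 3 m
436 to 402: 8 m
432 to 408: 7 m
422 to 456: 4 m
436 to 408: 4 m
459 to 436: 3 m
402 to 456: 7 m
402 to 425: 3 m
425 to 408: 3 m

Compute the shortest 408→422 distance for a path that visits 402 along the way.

13 m

Best 408 to 402: 408 → 425 → 402 costing 6
Shortest 402→422: 402 → 422 = 7
Total via 402: 6 + 7 = 13 m.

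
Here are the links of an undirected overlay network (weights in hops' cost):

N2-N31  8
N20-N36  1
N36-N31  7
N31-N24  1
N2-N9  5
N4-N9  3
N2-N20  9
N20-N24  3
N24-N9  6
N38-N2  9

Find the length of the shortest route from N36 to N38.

19 hops' cost

Shortest distances from N36:
N36: 0
N20: 1  (via N36)
N24: 4  (via N20)
N31: 5  (via N24)
N2: 10  (via N20)
N9: 10  (via N24)
N4: 13  (via N9)
N38: 19  (via N2)
Shortest route: N36 → N20 → N2 → N38 = 19 hops' cost.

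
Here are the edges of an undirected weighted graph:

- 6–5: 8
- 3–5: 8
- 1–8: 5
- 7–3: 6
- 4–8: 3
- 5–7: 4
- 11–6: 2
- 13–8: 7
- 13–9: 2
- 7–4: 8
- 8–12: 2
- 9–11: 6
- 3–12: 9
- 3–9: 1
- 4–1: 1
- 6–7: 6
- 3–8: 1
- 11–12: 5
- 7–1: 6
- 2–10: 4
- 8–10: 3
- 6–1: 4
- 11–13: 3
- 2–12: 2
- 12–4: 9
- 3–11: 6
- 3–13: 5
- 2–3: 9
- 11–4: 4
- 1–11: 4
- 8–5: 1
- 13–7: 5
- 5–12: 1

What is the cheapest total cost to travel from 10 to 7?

8

Candidate routes:
10 - 8 - 5 - 7: 3+1+4 = 8
10 - 8 - 12 - 5 - 7: 3+2+1+4 = 10
The minimum is 8 via 10 - 8 - 5 - 7.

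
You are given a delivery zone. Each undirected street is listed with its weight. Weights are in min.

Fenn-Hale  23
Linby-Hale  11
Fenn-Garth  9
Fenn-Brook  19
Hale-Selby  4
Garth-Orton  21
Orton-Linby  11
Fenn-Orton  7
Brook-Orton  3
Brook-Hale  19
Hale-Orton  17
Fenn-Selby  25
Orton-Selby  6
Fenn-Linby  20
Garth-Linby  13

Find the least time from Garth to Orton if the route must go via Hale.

34 min

Best Garth to Hale: Garth → Linby → Hale costing 24
Best Hale to Orton: Hale → Selby → Orton costing 10
Total via Hale: 24 + 10 = 34 min.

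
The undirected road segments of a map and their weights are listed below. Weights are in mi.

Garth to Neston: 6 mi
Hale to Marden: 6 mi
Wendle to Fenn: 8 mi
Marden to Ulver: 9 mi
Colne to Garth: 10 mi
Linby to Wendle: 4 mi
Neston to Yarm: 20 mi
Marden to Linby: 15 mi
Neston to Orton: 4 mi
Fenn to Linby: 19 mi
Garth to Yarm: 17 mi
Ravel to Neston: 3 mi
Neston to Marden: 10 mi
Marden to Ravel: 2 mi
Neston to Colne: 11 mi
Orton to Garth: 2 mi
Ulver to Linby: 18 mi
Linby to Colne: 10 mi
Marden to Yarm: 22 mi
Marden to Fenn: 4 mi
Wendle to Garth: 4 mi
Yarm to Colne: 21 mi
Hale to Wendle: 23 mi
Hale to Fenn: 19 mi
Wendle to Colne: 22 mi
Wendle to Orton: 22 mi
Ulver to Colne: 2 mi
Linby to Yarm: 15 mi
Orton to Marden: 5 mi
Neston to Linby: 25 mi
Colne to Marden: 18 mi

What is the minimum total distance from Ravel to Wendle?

Settle nodes by increasing distance from Ravel:
Ravel: 0
Marden: 2  (via Ravel)
Neston: 3  (via Ravel)
Fenn: 6  (via Marden)
Orton: 7  (via Marden)
Hale: 8  (via Marden)
Garth: 9  (via Neston)
Ulver: 11  (via Marden)
Wendle: 13  (via Garth)
Shortest route: Ravel–Neston–Garth–Wendle = 13 mi.

13 mi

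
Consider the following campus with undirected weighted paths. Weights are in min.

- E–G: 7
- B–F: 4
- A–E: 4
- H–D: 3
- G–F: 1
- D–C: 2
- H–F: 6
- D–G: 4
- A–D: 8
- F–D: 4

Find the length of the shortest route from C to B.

Running Dijkstra from C:
C: 0
D: 2  (via C)
H: 5  (via D)
F: 6  (via D)
G: 6  (via D)
A: 10  (via D)
B: 10  (via F)
Shortest route: C → D → F → B = 10 min.

10 min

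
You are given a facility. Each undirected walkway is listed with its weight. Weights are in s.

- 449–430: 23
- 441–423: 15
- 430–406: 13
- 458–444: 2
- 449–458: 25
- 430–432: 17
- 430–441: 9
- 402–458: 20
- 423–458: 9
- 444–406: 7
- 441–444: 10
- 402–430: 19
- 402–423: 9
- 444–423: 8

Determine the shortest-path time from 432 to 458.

38 s

Enumerating some paths:
432–430–441–444–458: 17+9+10+2 = 38
432–430–441–423–444–458: 17+9+15+8+2 = 51
432–430–441–423–458: 17+9+15+9 = 50
432–430–406–444–458: 17+13+7+2 = 39
The minimum is 38 s via 432–430–441–444–458.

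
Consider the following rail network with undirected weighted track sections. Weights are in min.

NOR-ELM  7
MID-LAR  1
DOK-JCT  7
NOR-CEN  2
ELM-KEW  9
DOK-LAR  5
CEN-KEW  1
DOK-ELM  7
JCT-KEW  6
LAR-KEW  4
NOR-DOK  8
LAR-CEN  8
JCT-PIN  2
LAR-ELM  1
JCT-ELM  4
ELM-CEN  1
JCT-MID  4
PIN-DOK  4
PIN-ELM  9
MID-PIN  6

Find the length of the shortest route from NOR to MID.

5 min

Compare a few routes:
NOR → CEN → ELM → LAR → MID: 2+1+1+1 = 5
NOR → CEN → KEW → LAR → MID: 2+1+4+1 = 8
Cheapest is NOR → CEN → ELM → LAR → MID at 5 min.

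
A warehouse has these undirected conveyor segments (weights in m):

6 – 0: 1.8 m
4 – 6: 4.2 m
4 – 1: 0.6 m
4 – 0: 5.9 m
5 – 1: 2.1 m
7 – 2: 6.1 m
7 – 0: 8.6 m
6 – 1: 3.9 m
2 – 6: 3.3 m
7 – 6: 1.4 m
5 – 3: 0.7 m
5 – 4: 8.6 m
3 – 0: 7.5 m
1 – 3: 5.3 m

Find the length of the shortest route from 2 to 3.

10 m

Enumerating some paths:
2 - 6 - 1 - 5 - 3: 3.3+3.9+2.1+0.7 = 10
2 - 6 - 4 - 1 - 5 - 3: 3.3+4.2+0.6+2.1+0.7 = 10.9
2 - 6 - 1 - 3: 3.3+3.9+5.3 = 12.5
The minimum is 10 m via 2 - 6 - 1 - 5 - 3.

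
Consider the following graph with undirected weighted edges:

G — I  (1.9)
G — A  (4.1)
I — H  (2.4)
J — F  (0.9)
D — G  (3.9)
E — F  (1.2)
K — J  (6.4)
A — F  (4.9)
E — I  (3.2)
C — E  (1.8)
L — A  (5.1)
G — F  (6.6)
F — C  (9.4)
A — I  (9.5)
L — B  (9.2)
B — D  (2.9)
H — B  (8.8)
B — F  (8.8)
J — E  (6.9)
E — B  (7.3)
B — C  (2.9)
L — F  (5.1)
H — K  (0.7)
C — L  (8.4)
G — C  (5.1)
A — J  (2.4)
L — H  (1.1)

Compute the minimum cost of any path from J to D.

Running Dijkstra from J:
J: 0
F: 0.9  (via J)
E: 2.1  (via F)
A: 2.4  (via J)
C: 3.9  (via E)
I: 5.3  (via E)
L: 6  (via F)
K: 6.4  (via J)
G: 6.5  (via A)
B: 6.8  (via C)
H: 7.1  (via L)
D: 9.7  (via B)
Shortest route: J–F–E–C–B–D = 9.7.

9.7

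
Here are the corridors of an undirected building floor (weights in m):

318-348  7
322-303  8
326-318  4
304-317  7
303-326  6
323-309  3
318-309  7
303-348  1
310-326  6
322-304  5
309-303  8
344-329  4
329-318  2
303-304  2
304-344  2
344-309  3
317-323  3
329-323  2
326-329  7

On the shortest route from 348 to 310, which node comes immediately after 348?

303

Enumerating some paths:
348 → 303 → 326 → 310: 1+6+6 = 13
348 → 303 → 304 → 344 → 329 → 318 → 326 → 310: 1+2+2+4+2+4+6 = 21
348 → 318 → 326 → 310: 7+4+6 = 17
The minimum is 13 m via 348 → 303 → 326 → 310.
So from 348 the first move is to 303.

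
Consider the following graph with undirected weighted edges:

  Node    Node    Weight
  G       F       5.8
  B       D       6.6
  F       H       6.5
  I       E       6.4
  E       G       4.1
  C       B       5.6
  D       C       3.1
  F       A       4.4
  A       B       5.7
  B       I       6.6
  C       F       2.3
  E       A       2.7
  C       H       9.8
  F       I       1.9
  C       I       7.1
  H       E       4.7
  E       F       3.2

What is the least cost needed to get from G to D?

Candidate routes:
G–F–C–D: 5.8+2.3+3.1 = 11.2
G–E–F–C–D: 4.1+3.2+2.3+3.1 = 12.7
Cheapest is G–F–C–D at 11.2.

11.2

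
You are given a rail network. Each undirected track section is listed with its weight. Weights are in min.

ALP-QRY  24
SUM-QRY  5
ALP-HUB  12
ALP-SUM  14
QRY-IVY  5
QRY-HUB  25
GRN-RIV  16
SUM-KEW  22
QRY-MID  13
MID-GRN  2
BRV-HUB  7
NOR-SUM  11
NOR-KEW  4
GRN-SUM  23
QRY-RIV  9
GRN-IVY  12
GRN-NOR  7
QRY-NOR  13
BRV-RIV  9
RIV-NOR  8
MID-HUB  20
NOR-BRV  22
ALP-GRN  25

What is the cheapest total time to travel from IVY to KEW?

Settle nodes by increasing distance from IVY:
IVY: 0
QRY: 5  (via IVY)
SUM: 10  (via QRY)
GRN: 12  (via IVY)
MID: 14  (via GRN)
RIV: 14  (via QRY)
NOR: 18  (via QRY)
KEW: 22  (via NOR)
Shortest route: IVY–QRY–NOR–KEW = 22 min.

22 min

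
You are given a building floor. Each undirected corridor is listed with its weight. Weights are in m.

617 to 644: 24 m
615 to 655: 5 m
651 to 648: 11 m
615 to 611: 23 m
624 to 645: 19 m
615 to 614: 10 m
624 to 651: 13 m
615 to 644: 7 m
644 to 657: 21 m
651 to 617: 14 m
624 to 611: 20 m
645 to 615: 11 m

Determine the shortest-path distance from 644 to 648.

Enumerating some paths:
644 → 615 → 645 → 624 → 651 → 648: 7+11+19+13+11 = 61
644 → 617 → 651 → 648: 24+14+11 = 49
The minimum is 49 m via 644 → 617 → 651 → 648.

49 m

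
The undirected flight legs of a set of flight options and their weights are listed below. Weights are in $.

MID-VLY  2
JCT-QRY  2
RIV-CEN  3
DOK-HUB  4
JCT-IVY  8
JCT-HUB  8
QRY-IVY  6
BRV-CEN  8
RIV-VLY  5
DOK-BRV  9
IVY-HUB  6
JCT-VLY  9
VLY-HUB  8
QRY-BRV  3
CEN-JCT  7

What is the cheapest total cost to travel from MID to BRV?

Settle nodes by increasing distance from MID:
MID: 0
VLY: 2  (via MID)
RIV: 7  (via VLY)
CEN: 10  (via RIV)
HUB: 10  (via VLY)
JCT: 11  (via VLY)
QRY: 13  (via JCT)
DOK: 14  (via HUB)
IVY: 16  (via HUB)
BRV: 16  (via QRY)
Shortest route: MID → VLY → JCT → QRY → BRV = $16.

$16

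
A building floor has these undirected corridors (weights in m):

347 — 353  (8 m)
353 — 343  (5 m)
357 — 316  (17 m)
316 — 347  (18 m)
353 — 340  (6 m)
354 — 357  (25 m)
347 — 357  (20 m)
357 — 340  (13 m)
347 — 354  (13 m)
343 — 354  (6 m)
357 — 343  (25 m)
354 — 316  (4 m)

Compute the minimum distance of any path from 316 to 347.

17 m

Running Dijkstra from 316:
316: 0
354: 4  (via 316)
343: 10  (via 354)
353: 15  (via 343)
347: 17  (via 354)
Shortest route: 316 → 354 → 347 = 17 m.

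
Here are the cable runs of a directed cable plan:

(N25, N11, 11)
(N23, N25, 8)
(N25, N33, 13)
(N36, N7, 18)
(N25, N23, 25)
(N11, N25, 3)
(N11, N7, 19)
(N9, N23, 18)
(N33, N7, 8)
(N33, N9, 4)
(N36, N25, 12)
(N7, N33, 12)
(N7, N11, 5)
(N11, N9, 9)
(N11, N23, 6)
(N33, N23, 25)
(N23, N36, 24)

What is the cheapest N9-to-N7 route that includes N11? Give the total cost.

56

Best N9 to N11: N9–N23–N25–N11 costing 37
Best N11 to N7: N11–N7 costing 19
Total via N11: 37 + 19 = 56.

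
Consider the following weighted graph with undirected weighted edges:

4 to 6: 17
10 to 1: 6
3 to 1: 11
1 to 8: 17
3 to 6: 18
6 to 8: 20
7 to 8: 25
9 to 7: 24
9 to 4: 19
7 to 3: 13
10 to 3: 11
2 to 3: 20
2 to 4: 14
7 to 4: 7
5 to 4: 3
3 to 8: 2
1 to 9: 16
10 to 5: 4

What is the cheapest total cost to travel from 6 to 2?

Candidate routes:
6 - 3 - 2: 18+20 = 38
6 - 4 - 2: 17+14 = 31
6 - 8 - 3 - 2: 20+2+20 = 42
Cheapest is 6 - 4 - 2 at 31.

31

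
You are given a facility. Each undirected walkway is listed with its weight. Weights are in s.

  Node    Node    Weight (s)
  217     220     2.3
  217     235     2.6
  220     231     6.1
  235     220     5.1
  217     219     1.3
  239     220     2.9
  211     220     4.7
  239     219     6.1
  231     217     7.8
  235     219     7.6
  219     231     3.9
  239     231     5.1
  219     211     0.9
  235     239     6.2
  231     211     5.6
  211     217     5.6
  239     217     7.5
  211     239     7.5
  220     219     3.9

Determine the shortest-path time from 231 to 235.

Compare a few routes:
231 - 217 - 235: 7.8+2.6 = 10.4
231 - 219 - 217 - 235: 3.9+1.3+2.6 = 7.8
Cheapest is 231 - 219 - 217 - 235 at 7.8 s.

7.8 s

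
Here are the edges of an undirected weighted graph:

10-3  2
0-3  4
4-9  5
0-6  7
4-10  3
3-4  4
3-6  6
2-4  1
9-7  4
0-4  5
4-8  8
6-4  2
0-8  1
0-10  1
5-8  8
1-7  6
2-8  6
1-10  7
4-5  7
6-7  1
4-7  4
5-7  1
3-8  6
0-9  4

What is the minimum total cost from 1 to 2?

10

Compare a few routes:
1 → 10 → 4 → 2: 7+3+1 = 11
1 → 7 → 6 → 4 → 2: 6+1+2+1 = 10
The minimum is 10 via 1 → 7 → 6 → 4 → 2.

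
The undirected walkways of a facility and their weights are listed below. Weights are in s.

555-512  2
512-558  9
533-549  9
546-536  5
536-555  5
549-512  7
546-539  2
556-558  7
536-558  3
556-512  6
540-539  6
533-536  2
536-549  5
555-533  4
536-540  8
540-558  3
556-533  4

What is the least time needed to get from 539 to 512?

14 s

Shortest distances from 539:
539: 0
546: 2  (via 539)
540: 6  (via 539)
536: 7  (via 546)
533: 9  (via 536)
558: 9  (via 540)
555: 12  (via 536)
549: 12  (via 536)
556: 13  (via 533)
512: 14  (via 555)
Shortest route: 539 → 546 → 536 → 555 → 512 = 14 s.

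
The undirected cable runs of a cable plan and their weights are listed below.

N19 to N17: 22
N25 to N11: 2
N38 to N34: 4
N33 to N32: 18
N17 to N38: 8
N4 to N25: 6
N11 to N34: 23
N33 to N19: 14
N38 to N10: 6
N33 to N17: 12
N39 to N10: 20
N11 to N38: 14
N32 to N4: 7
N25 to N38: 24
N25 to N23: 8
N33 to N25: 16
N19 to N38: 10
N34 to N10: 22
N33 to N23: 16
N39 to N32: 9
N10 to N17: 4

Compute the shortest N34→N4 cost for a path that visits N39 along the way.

46

Best N34 to N39: N34 → N38 → N10 → N39 costing 30
Shortest N39→N4: N39 → N32 → N4 = 16
Total via N39: 30 + 16 = 46.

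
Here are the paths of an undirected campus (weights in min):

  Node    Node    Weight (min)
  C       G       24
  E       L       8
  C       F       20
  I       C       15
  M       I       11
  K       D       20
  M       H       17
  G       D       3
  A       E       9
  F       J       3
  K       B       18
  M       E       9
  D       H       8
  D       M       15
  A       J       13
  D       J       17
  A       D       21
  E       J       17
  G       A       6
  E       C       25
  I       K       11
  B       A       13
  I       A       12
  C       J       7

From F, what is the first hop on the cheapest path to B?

Candidate routes:
F - J - A - B: 3+13+13 = 29
F - J - D - G - A - B: 3+17+3+6+13 = 42
F - J - E - A - B: 3+17+9+13 = 42
The minimum is 29 min via F - J - A - B.
So from F the first move is to J.

J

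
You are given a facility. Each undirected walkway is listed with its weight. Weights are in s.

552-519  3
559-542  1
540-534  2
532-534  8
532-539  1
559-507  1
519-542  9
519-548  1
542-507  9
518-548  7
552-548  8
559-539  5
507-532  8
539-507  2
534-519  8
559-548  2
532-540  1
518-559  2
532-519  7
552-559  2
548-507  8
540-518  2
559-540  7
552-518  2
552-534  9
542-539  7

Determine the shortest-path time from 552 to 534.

6 s

Compare a few routes:
552 → 559 → 518 → 540 → 534: 2+2+2+2 = 8
552 → 518 → 540 → 534: 2+2+2 = 6
552 → 559 → 507 → 539 → 532 → 540 → 534: 2+1+2+1+1+2 = 9
552 → 534: 9 = 9
The minimum is 6 s via 552 → 518 → 540 → 534.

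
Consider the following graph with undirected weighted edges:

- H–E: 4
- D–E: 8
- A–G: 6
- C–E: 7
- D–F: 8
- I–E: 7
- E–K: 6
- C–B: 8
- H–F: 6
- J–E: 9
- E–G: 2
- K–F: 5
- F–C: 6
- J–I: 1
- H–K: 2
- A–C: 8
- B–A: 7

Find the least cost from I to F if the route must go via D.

Shortest I→D: I → E → D = 15
Best D to F: D → F costing 8
Total via D: 15 + 8 = 23.

23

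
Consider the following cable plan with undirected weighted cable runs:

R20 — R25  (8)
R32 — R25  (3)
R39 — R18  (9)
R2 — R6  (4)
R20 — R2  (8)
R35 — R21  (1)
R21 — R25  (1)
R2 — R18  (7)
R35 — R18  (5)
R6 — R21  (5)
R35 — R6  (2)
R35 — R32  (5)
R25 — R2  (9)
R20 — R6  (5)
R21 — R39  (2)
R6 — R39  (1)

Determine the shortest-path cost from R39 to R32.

Candidate routes:
R39 → R6 → R35 → R32: 1+2+5 = 8
R39 → R21 → R25 → R32: 2+1+3 = 6
R39 → R6 → R35 → R21 → R25 → R32: 1+2+1+1+3 = 8
R39 → R21 → R35 → R32: 2+1+5 = 8
Cheapest is R39 → R21 → R25 → R32 at 6.

6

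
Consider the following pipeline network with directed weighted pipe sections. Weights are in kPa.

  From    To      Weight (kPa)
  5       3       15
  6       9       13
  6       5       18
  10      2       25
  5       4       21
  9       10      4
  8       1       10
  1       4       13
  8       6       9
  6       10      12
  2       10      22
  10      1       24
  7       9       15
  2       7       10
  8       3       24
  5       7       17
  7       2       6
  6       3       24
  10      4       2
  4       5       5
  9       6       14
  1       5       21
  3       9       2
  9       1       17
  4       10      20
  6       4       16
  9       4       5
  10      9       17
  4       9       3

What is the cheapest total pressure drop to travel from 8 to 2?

46 kPa

Candidate routes:
8–6–5–7–2: 9+18+17+6 = 50
8–6–10–2: 9+12+25 = 46
8–6–10–4–5–7–2: 9+12+2+5+17+6 = 51
8–6–9–10–2: 9+13+4+25 = 51
The minimum is 46 kPa via 8–6–10–2.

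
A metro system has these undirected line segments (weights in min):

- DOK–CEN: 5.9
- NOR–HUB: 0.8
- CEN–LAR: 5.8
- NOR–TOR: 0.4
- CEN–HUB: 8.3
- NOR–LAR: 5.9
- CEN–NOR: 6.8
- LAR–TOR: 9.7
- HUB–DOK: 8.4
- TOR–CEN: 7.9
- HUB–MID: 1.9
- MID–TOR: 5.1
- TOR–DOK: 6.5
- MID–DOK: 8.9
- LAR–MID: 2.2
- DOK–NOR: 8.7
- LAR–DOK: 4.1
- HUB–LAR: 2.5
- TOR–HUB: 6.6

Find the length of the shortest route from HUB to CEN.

Running Dijkstra from HUB:
HUB: 0
NOR: 0.8  (via HUB)
TOR: 1.2  (via NOR)
MID: 1.9  (via HUB)
LAR: 2.5  (via HUB)
DOK: 6.6  (via LAR)
CEN: 7.6  (via NOR)
Shortest route: HUB → NOR → CEN = 7.6 min.

7.6 min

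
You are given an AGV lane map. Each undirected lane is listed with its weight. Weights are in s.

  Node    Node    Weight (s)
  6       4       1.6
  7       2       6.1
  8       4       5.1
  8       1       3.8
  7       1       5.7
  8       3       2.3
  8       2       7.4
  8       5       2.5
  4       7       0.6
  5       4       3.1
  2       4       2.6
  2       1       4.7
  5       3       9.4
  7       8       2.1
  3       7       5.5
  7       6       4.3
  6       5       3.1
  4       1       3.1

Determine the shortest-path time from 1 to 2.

4.7 s

Candidate routes:
1 - 2: 4.7 = 4.7
1 - 7 - 4 - 2: 5.7+0.6+2.6 = 8.9
1 - 4 - 2: 3.1+2.6 = 5.7
The minimum is 4.7 s via 1 - 2.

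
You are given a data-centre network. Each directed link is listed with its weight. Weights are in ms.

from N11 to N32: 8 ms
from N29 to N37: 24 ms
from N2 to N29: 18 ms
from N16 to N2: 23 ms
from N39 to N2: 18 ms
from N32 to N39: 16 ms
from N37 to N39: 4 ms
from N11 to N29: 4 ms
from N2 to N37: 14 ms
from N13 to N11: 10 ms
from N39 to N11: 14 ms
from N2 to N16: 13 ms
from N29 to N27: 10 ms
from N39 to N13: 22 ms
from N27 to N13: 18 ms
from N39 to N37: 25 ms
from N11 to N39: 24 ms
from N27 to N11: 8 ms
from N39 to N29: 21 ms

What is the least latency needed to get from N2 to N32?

40 ms

Shortest distances from N2:
N2: 0
N16: 13  (via N2)
N37: 14  (via N2)
N39: 18  (via N37)
N29: 18  (via N2)
N27: 28  (via N29)
N11: 32  (via N39)
N32: 40  (via N11)
Shortest route: N2–N37–N39–N11–N32 = 40 ms.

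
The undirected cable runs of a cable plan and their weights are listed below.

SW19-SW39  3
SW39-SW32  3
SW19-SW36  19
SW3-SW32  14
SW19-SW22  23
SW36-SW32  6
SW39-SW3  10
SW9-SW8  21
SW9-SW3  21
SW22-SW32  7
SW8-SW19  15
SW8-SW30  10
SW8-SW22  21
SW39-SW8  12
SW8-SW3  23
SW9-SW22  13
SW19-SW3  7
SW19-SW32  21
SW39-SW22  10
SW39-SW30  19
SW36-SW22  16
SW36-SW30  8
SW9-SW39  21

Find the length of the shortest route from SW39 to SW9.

Candidate routes:
SW39 → SW22 → SW9: 10+13 = 23
SW39 → SW9: 21 = 21
Cheapest is SW39 → SW9 at 21.

21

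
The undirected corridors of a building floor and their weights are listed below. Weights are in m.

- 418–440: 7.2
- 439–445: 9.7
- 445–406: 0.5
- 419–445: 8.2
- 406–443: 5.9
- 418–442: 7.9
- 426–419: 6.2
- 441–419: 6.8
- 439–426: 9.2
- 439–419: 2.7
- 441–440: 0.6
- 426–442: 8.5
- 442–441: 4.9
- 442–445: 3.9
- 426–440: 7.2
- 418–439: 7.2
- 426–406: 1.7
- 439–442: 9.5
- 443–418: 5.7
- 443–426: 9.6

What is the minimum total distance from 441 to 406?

9.3 m

Compare a few routes:
441–440–426–406: 0.6+7.2+1.7 = 9.5
441–442–426–406: 4.9+8.5+1.7 = 15.1
441–442–445–406: 4.9+3.9+0.5 = 9.3
441–419–426–406: 6.8+6.2+1.7 = 14.7
The minimum is 9.3 m via 441–442–445–406.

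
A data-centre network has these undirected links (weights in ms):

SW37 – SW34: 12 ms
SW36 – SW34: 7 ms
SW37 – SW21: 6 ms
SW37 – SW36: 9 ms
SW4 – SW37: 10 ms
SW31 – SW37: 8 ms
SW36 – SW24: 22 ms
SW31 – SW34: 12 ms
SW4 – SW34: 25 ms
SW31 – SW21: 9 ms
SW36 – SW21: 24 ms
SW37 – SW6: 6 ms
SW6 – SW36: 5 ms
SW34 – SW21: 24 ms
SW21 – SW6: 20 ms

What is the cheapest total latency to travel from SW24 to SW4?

Compare a few routes:
SW24–SW36–SW34–SW37–SW4: 22+7+12+10 = 51
SW24–SW36–SW34–SW4: 22+7+25 = 54
SW24–SW36–SW37–SW4: 22+9+10 = 41
SW24–SW36–SW6–SW37–SW4: 22+5+6+10 = 43
Cheapest is SW24–SW36–SW37–SW4 at 41 ms.

41 ms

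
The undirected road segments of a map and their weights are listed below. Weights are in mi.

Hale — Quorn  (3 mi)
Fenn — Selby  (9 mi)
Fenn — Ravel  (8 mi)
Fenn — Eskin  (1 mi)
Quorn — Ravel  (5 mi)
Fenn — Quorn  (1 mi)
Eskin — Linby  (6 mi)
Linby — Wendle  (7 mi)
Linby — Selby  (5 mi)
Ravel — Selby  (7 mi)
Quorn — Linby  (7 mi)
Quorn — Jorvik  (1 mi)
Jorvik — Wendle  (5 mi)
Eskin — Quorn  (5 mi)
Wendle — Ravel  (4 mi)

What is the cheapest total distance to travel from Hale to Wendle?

9 mi

Enumerating some paths:
Hale → Quorn → Ravel → Wendle: 3+5+4 = 12
Hale → Quorn → Jorvik → Wendle: 3+1+5 = 9
Hale → Quorn → Fenn → Ravel → Wendle: 3+1+8+4 = 16
Hale → Quorn → Linby → Wendle: 3+7+7 = 17
Cheapest is Hale → Quorn → Jorvik → Wendle at 9 mi.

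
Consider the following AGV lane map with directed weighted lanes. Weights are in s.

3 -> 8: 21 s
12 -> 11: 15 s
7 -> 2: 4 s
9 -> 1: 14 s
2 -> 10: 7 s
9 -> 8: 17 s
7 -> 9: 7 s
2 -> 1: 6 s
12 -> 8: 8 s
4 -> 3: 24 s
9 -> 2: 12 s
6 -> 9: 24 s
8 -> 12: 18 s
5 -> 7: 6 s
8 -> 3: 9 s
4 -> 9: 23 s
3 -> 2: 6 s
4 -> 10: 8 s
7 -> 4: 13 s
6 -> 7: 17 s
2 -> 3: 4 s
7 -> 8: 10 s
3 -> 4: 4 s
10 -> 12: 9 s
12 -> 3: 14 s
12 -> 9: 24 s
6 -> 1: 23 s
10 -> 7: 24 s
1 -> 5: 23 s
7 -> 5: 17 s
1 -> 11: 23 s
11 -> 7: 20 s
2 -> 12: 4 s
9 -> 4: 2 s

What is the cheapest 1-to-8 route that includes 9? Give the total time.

Best 1 to 9: 1–5–7–9 costing 36
Best 9 to 8: 9–8 costing 17
Total via 9: 36 + 17 = 53 s.

53 s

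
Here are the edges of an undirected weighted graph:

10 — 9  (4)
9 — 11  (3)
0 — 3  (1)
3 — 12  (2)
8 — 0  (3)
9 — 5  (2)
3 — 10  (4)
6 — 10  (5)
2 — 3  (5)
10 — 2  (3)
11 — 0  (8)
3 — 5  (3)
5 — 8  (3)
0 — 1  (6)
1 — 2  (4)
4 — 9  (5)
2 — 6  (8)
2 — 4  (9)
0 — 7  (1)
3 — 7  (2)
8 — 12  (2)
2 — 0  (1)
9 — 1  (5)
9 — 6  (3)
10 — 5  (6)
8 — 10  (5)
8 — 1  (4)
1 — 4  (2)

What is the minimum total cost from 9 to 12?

Compare a few routes:
9–5–8–0–3–12: 2+3+3+1+2 = 11
9–10–3–12: 4+4+2 = 10
9–5–3–12: 2+3+2 = 7
The minimum is 7 via 9–5–3–12.

7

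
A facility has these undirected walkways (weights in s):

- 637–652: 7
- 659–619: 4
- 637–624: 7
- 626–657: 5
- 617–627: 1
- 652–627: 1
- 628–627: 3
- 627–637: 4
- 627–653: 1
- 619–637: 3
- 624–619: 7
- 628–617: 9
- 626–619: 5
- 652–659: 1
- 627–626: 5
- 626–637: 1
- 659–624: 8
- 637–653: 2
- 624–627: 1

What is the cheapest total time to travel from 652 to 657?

Settle nodes by increasing distance from 652:
652: 0
659: 1  (via 652)
627: 1  (via 652)
617: 2  (via 627)
653: 2  (via 627)
624: 2  (via 627)
637: 4  (via 653)
628: 4  (via 627)
619: 5  (via 659)
626: 5  (via 637)
657: 10  (via 626)
Shortest route: 652–627–653–637–626–657 = 10 s.

10 s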